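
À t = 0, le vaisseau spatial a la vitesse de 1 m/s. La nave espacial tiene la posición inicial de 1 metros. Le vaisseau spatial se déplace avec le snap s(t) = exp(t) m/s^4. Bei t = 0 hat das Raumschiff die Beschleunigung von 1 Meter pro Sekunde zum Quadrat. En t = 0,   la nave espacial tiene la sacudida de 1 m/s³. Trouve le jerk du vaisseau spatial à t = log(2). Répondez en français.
Pour résoudre ceci, nous devons prendre 1 primitive de notre équation du snap s(t) = exp(t). La primitive du snap, avec j(0) = 1, donne le jerk: j(t) = exp(t). Nous avons le jerk j(t) = exp(t). En substituant t = log(2): j(log(2)) = 2.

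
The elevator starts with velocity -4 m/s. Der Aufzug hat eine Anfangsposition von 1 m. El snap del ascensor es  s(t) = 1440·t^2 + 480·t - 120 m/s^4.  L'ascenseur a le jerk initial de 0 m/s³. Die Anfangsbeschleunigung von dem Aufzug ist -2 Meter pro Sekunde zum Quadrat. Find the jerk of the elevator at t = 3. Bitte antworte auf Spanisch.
Partiendo del snap s(t) = 1440·t^2 + 480·t - 120, tomamos 1 integral. Tomando ∫s(t)dt y aplicando j(0) = 0, encontramos j(t) = 120·t·(4·t^2 + 2·t - 1). Tenemos la sacudida j(t) = 120·t·(4·t^2 + 2·t - 1). Sustituyendo t = 3: j(3) = 14760.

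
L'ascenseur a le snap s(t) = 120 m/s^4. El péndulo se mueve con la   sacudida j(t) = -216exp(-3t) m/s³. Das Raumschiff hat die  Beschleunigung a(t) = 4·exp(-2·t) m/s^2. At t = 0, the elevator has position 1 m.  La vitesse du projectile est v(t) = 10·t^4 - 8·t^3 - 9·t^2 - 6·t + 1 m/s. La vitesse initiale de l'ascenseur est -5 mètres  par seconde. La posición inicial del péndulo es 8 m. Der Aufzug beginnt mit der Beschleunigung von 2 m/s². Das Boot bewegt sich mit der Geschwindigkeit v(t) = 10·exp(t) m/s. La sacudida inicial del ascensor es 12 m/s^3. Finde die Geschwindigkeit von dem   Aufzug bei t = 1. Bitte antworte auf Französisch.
En partant du snap s(t) = 120, nous prenons 3 primitives. En prenant ∫s(t)dt et en appliquant j(0) = 12, nous trouvons j(t) = 120·t + 12. L'intégrale du jerk est l'accélération. En utilisant a(0) = 2, nous obtenons a(t) = 60·t^2 + 12·t + 2. En prenant ∫a(t)dt et en appliquant v(0) = -5, nous trouvons v(t) = 20·t^3 + 6·t^2 + 2·t - 5. Nous avons la vitesse v(t) = 20·t^3 + 6·t^2 + 2·t - 5. En substituant t = 1: v(1) = 23.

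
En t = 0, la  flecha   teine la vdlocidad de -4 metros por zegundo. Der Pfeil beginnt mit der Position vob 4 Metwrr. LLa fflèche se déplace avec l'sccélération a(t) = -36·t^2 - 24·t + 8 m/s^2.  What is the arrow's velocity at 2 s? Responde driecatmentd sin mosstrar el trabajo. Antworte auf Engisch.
The answer is -132.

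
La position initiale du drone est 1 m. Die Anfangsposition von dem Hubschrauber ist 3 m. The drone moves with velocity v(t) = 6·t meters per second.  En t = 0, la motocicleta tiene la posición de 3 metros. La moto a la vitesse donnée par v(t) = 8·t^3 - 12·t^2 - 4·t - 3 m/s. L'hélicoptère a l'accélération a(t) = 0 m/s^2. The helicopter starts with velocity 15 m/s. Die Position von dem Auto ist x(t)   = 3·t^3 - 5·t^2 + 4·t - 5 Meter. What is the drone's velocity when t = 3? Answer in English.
Using v(t) = 6·t and substituting t = 3, we find v = 18.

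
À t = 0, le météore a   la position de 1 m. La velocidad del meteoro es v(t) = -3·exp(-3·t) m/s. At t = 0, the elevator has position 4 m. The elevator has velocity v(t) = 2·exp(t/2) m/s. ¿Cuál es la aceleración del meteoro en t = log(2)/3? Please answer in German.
Ausgehend von der Geschwindigkeit v(t) = -3·exp(-3·t), nehmen wir 1 Ableitung. Durch Ableiten von der Geschwindigkeit erhalten wir die Beschleunigung: a(t) = 9·exp(-3·t). Mit a(t) = 9·exp(-3·t) und Einsetzen von t = log(2)/3, finden wir a = 9/2.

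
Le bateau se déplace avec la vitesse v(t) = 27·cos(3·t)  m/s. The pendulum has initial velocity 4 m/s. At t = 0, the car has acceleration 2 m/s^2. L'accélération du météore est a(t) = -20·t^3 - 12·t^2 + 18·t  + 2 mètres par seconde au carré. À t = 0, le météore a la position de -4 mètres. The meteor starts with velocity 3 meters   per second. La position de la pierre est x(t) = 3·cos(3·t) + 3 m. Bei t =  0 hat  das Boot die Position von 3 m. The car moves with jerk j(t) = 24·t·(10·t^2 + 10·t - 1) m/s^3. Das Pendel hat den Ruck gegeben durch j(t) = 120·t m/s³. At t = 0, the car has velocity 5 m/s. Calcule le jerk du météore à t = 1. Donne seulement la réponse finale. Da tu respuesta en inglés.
The jerk at t = 1 is j = -66.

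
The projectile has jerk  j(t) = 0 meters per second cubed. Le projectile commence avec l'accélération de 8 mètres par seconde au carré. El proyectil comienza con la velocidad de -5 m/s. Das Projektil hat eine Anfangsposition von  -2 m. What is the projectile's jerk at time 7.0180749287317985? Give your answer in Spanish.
De la ecuación de la sacudida j(t) = 0, sustituimos t = 7.0180749287317985 para obtener j = 0.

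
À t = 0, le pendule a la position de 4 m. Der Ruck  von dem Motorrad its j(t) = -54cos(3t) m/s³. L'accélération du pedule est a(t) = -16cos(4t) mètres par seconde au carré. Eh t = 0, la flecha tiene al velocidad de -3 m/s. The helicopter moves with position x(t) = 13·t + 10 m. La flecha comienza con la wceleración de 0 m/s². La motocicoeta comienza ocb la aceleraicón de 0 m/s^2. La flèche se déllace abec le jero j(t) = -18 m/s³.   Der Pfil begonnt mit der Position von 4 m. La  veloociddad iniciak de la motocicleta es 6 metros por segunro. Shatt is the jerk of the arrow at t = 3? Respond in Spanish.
De la ecuación de la sacudida j(t) = -18, sustituimos t = 3 para obtener j = -18.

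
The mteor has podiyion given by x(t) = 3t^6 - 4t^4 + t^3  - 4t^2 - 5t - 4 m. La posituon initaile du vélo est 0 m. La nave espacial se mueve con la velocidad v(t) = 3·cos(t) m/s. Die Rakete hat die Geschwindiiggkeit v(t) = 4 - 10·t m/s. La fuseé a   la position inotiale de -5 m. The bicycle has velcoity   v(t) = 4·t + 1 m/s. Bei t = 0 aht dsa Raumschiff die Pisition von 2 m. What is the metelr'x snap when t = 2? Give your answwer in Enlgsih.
We must differentiate our position equation x(t) = 3·t^6 - 4·t^4 + t^3 - 4·t^2 - 5·t - 4 4 times. Taking d/dt of x(t), we find v(t) = 18·t^5 - 16·t^3 + 3·t^2 - 8·t - 5. Taking d/dt of v(t), we find a(t) = 90·t^4 - 48·t^2 + 6·t - 8. Taking d/dt of a(t), we find j(t) = 360·t^3 - 96·t + 6. Taking d/dt of j(t), we find s(t) = 1080·t^2 - 96. Using s(t) = 1080·t^2 - 96 and substituting t = 2, we find s = 4224.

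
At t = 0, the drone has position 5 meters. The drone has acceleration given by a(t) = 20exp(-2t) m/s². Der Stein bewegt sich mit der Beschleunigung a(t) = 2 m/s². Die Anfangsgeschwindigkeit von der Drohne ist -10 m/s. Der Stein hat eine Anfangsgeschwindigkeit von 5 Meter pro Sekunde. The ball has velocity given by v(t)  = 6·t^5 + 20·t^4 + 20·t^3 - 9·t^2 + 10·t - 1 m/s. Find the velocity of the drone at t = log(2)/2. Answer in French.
Nous devons trouver l'intégrale de notre équation de l'accélération a(t) = 20·exp(-2·t) 1 fois. L'intégrale de l'accélération, avec v(0) = -10, donne la vitesse: v(t) = -10·exp(-2·t). Nous avons la vitesse v(t) = -10·exp(-2·t). En substituant t = log(2)/2: v(log(2)/2) = -5.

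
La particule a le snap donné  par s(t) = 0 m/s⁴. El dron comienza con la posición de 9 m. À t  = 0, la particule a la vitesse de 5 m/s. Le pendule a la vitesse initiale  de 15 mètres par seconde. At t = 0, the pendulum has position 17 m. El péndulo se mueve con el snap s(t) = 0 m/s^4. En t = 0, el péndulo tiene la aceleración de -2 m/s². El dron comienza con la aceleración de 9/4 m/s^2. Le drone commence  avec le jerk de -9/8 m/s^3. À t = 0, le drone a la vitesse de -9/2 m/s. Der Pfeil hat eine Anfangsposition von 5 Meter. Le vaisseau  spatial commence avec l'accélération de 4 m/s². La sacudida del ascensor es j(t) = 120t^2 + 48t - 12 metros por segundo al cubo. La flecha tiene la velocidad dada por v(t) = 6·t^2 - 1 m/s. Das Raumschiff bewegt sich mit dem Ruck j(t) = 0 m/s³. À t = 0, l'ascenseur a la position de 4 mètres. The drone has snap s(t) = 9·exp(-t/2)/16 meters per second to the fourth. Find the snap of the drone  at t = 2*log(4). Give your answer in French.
En utilisant s(t) = 9·exp(-t/2)/16 et en substituant t = 2*log(4), nous trouvons s = 9/64.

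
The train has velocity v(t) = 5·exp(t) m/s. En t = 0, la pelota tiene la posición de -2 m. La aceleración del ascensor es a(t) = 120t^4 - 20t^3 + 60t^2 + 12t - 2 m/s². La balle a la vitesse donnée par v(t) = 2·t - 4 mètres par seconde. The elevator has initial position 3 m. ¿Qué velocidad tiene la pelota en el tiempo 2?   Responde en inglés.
We have velocity v(t) = 2·t - 4. Substituting t = 2: v(2) = 0.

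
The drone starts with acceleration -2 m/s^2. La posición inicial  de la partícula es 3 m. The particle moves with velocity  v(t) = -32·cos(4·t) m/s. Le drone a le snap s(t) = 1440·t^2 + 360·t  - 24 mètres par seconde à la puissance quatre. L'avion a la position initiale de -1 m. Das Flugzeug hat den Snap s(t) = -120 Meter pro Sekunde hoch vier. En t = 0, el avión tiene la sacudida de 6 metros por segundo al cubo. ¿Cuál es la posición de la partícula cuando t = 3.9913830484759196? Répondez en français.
En partant de la vitesse v(t) = -32·cos(4·t), nous prenons 1 intégrale. La primitive de la vitesse, avec x(0) = 3, donne la position: x(t) = 3 - 8·sin(4·t). Nous avons la position x(t) = 3 - 8·sin(4·t). En substituant t = 3.9913830484759196: x(3.9913830484759196) = 5.03784343139717.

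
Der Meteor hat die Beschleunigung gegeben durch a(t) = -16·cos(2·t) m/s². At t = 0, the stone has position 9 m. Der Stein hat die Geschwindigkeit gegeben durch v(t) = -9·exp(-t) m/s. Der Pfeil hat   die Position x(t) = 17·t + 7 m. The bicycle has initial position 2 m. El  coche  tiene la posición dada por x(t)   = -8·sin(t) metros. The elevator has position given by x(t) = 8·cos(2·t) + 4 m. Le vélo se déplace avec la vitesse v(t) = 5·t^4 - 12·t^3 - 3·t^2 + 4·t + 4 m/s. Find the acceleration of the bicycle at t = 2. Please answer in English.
To solve this, we need to take 1 derivative of our velocity equation v(t) = 5·t^4 - 12·t^3 - 3·t^2 + 4·t + 4. Differentiating velocity, we get acceleration: a(t) = 20·t^3 - 36·t^2 - 6·t + 4. Using a(t) = 20·t^3 - 36·t^2 - 6·t + 4 and substituting t = 2, we find a = 8.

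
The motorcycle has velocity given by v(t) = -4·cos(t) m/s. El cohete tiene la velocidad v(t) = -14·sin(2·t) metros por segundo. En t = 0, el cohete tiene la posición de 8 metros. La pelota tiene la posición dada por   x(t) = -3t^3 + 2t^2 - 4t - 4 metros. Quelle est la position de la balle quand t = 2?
En utilisant x(t) = -3·t^3 + 2·t^2 - 4·t - 4 et en substituant t = 2, nous trouvons x = -28.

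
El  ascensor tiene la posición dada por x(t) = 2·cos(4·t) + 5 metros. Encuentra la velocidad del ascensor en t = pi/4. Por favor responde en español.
Partiendo de la posición x(t) = 2·cos(4·t) + 5, tomamos 1 derivada. Derivando la posición, obtenemos la velocidad: v(t) = -8·sin(4·t). Tenemos la velocidad v(t) = -8·sin(4·t). Sustituyendo t = pi/4: v(pi/4) = 0.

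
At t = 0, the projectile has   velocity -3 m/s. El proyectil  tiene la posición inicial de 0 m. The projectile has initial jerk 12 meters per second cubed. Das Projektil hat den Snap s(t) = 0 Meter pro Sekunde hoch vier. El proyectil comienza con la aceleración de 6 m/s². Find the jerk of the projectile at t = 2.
We need to integrate our snap equation s(t) = 0 1 time. The antiderivative of snap is jerk. Using j(0) = 12, we get j(t) = 12. Using j(t) = 12 and substituting t = 2, we find j = 12.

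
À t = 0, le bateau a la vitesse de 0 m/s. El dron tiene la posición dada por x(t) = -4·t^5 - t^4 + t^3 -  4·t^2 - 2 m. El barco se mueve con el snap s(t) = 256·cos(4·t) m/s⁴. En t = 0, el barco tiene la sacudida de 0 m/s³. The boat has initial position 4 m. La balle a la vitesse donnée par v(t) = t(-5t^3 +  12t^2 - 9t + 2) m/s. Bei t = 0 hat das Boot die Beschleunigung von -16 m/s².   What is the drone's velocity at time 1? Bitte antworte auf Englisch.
Starting from position x(t) = -4·t^5 - t^4 + t^3 - 4·t^2 - 2, we take 1 derivative. The derivative of position gives velocity: v(t) = -20·t^4 - 4·t^3 + 3·t^2 - 8·t. Using v(t) = -20·t^4 - 4·t^3 + 3·t^2 - 8·t and substituting t = 1, we find v = -29.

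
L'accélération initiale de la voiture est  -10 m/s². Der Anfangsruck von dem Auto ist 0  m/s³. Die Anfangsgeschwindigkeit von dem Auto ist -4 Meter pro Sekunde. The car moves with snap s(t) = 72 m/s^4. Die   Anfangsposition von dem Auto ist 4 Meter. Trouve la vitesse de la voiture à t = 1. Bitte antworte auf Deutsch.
Wir müssen das Integral unserer Gleichung für den Snap s(t) = 72 3-mal finden. Durch Integration von dem Snap und Verwendung der Anfangsbedingung j(0) = 0, erhalten wir j(t) = 72·t. Durch Integration von dem Ruck und Verwendung der Anfangsbedingung a(0) = -10, erhalten wir a(t) = 36·t^2 - 10. Das Integral von der Beschleunigung, mit v(0) = -4, ergibt die Geschwindigkeit: v(t) = 12·t^3 - 10·t - 4. Wir haben die Geschwindigkeit v(t) = 12·t^3 - 10·t - 4. Durch Einsetzen von t = 1: v(1) = -2.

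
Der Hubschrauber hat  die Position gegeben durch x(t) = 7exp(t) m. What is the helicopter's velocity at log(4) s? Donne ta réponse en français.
En partant de la position x(t) = 7·exp(t), nous prenons 1 dérivée. La dérivée de la position donne la vitesse: v(t) = 7·exp(t). Nous avons la vitesse v(t) = 7·exp(t). En substituant t = log(4): v(log(4)) = 28.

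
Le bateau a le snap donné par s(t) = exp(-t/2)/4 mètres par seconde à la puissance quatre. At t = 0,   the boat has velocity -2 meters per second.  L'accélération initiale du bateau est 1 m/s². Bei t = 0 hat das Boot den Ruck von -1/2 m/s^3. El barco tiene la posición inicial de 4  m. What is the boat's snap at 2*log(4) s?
We have snap s(t) = exp(-t/2)/4. Substituting t = 2*log(4): s(2*log(4)) = 1/16.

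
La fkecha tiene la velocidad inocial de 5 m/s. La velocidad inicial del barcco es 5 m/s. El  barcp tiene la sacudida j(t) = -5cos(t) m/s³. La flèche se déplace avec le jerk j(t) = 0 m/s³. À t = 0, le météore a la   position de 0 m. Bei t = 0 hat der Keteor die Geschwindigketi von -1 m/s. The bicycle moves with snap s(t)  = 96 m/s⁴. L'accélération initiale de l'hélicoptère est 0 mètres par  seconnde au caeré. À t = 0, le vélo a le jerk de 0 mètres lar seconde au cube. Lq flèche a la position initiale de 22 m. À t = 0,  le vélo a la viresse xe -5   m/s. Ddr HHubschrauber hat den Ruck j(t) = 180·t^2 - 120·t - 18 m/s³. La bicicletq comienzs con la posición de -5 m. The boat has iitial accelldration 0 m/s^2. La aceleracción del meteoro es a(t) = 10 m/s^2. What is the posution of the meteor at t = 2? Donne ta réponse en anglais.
We must find the integral of our acceleration equation a(t) = 10 2 times. The antiderivative of acceleration, with v(0) = -1, gives velocity: v(t) = 10·t - 1. Finding the antiderivative of v(t) and using x(0) = 0: x(t) = 5·t^2 - t. Using x(t) = 5·t^2 - t and substituting t = 2, we find x = 18.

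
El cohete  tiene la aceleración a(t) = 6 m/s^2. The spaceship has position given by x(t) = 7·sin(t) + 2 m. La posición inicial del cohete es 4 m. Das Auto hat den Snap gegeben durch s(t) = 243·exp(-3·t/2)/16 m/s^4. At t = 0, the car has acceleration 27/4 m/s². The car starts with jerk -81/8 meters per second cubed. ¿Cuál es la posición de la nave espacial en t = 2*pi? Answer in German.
Wir haben die Position x(t) = 7·sin(t) + 2. Durch Einsetzen von t = 2*pi: x(2*pi) = 2.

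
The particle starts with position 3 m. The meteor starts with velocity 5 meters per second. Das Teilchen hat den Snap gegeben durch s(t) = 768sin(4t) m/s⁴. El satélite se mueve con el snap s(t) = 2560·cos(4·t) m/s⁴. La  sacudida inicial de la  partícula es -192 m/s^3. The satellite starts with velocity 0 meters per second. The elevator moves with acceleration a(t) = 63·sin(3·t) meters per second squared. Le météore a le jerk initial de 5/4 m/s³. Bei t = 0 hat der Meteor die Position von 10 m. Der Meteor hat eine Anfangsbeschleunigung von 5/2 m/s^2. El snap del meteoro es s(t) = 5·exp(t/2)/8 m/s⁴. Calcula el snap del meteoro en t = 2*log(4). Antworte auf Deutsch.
Wir haben den Snap s(t) = 5·exp(t/2)/8. Durch Einsetzen von t = 2*log(4): s(2*log(4)) = 5/2.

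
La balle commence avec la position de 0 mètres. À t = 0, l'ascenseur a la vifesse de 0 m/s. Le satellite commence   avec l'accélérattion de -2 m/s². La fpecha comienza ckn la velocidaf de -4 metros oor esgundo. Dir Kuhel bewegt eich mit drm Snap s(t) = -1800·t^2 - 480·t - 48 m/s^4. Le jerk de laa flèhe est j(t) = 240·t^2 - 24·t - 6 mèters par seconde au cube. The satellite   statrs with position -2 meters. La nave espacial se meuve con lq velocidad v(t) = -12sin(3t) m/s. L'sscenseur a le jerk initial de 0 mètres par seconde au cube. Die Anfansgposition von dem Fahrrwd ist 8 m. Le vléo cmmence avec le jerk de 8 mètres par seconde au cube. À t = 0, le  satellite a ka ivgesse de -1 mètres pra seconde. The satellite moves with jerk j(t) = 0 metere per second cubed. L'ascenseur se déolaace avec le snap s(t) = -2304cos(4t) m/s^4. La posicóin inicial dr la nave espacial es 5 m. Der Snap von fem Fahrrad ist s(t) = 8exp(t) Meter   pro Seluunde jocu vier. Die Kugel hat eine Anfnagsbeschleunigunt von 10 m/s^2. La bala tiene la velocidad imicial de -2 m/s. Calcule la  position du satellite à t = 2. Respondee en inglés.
To solve this, we need to take 3 antiderivatives of our jerk equation j(t) = 0. The antiderivative of jerk, with a(0) = -2, gives acceleration: a(t) = -2. Integrating acceleration and using the initial condition v(0) = -1, we get v(t) = -2·t - 1. The integral of velocity, with x(0) = -2, gives position: x(t) = -t^2 - t - 2. We have position x(t) = -t^2 - t - 2. Substituting t = 2: x(2) = -8.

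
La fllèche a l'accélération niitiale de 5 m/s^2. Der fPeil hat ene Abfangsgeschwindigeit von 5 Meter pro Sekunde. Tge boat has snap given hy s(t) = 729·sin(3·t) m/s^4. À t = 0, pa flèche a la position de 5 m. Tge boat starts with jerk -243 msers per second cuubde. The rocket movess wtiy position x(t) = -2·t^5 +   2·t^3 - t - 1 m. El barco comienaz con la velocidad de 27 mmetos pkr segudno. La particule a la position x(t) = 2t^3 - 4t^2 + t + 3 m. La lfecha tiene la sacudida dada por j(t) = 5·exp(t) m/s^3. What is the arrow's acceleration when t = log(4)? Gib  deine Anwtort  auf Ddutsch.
Um dies zu lösen, müssen wir 1 Integral unserer Gleichung für den Ruck j(t) = 5·exp(t) finden. Mit ∫j(t)dt und Anwendung von a(0) = 5, finden wir a(t) = 5·exp(t). Aus der Gleichung für die Beschleunigung a(t) = 5·exp(t), setzen wir t = log(4) ein und erhalten a = 20.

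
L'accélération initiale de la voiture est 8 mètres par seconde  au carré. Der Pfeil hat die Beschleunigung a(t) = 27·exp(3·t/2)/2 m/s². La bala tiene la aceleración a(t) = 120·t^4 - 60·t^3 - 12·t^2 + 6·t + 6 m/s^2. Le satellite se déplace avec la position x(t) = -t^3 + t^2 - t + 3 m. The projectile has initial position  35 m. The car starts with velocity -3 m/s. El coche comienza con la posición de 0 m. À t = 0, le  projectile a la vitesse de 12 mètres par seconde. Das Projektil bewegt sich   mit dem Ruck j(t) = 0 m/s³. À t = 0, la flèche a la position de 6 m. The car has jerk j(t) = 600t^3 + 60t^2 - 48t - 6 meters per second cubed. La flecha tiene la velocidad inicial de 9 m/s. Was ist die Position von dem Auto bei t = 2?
Wir müssen die Stammfunktion unserer Gleichung für den Ruck j(t) = 600·t^3 + 60·t^2 - 48·t - 6 3-mal finden. Mit ∫j(t)dt und Anwendung von a(0) = 8, finden wir a(t) = 150·t^4 + 20·t^3 - 24·t^2 - 6·t + 8. Das Integral von der Beschleunigung, mit v(0) = -3, ergibt die Geschwindigkeit: v(t) = 30·t^5 + 5·t^4 - 8·t^3 - 3·t^2 + 8·t - 3. Das Integral von der Geschwindigkeit ist die Position. Mit x(0) = 0 erhalten wir x(t) = 5·t^6 + t^5 - 2·t^4 - t^3 + 4·t^2 - 3·t. Wir haben die Position x(t) = 5·t^6 + t^5 - 2·t^4 - t^3 + 4·t^2 - 3·t. Durch Einsetzen von t = 2: x(2) = 322.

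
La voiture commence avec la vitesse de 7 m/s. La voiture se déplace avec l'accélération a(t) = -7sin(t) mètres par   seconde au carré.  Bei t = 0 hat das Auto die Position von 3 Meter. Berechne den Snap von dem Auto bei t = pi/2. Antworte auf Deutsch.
Ausgehend von der Beschleunigung a(t) = -7·sin(t), nehmen wir 2 Ableitungen. Die Ableitung von der Beschleunigung ergibt den Ruck: j(t) = -7·cos(t). Durch Ableiten von dem Ruck erhalten wir den Snap: s(t) = 7·sin(t). Wir haben den Snap s(t) = 7·sin(t). Durch Einsetzen von t = pi/2: s(pi/2) = 7.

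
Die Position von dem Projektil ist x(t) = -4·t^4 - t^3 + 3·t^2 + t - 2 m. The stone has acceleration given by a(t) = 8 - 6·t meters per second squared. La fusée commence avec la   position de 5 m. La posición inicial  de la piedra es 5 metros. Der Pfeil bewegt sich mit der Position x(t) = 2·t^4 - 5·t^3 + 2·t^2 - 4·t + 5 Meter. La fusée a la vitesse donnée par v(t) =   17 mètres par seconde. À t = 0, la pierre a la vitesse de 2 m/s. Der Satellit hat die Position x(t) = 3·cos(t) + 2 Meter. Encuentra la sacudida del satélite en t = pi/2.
Debemos derivar nuestra ecuación de la posición x(t) = 3·cos(t) + 2 3 veces. Tomando d/dt de x(t), encontramos v(t) = -3·sin(t). Tomando d/dt de v(t), encontramos a(t) = -3·cos(t). Derivando la aceleración, obtenemos la sacudida: j(t) = 3·sin(t). Tenemos la sacudida j(t) = 3·sin(t). Sustituyendo t = pi/2: j(pi/2) = 3.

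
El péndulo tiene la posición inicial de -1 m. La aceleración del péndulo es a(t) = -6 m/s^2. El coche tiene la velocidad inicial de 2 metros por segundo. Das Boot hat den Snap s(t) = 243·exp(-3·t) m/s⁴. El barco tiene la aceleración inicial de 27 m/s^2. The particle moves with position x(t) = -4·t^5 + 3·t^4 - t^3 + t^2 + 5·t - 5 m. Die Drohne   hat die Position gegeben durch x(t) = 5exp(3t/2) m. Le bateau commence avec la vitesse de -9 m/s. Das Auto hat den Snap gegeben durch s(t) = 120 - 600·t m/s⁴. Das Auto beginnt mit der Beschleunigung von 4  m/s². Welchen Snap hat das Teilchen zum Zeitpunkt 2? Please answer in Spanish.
Partiendo de la posición x(t) = -4·t^5 + 3·t^4 - t^3 + t^2 + 5·t - 5, tomamos 4 derivadas. Derivando la posición, obtenemos la velocidad: v(t) = -20·t^4 + 12·t^3 - 3·t^2 + 2·t + 5. La derivada de la velocidad da la aceleración: a(t) = -80·t^3 + 36·t^2 - 6·t + 2. Tomando d/dt de a(t), encontramos j(t) = -240·t^2 + 72·t - 6. Tomando d/dt de j(t), encontramos s(t) = 72 - 480·t. Usando s(t) = 72 - 480·t y sustituyendo t = 2, encontramos s = -888.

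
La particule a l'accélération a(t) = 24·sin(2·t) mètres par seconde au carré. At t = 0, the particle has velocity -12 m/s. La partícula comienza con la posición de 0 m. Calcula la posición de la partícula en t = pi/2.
Para resolver esto, necesitamos tomar 2 antiderivadas de nuestra ecuación de la aceleración a(t) = 24·sin(2·t). Tomando ∫a(t)dt y aplicando v(0) = -12, encontramos v(t) = -12·cos(2·t). La antiderivada de la velocidad, con x(0) = 0, da la posición: x(t) = -6·sin(2·t). Tenemos la posición x(t) = -6·sin(2·t). Sustituyendo t = pi/2: x(pi/2) = 0.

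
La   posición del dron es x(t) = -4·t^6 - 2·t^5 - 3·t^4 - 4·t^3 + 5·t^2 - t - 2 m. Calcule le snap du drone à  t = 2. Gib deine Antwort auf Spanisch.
Partiendo de la posición x(t) = -4·t^6 - 2·t^5 - 3·t^4 - 4·t^3 + 5·t^2 - t - 2, tomamos 4 derivadas. La derivada de la posición da la velocidad: v(t) = -24·t^5 - 10·t^4 - 12·t^3 - 12·t^2 + 10·t - 1. La derivada de la velocidad da la aceleración: a(t) = -120·t^4 - 40·t^3 - 36·t^2 - 24·t + 10. Tomando d/dt de a(t), encontramos j(t) = -480·t^3 - 120·t^2 - 72·t - 24. La derivada de la sacudida da el snap: s(t) = -1440·t^2 - 240·t - 72. Usando s(t) = -1440·t^2 - 240·t - 72 y sustituyendo t = 2, encontramos s = -6312.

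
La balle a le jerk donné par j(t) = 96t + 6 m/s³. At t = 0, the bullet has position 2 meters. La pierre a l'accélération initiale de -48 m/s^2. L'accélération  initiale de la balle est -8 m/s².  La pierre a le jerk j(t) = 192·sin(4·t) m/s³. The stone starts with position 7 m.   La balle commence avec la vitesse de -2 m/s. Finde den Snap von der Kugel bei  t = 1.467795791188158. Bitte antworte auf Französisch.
En partant du jerk j(t) = 96·t + 6, nous prenons 1 dérivée. La dérivée du jerk donne le snap: s(t) = 96. En utilisant s(t) = 96 et en substituant t = 1.467795791188158, nous trouvons s = 96.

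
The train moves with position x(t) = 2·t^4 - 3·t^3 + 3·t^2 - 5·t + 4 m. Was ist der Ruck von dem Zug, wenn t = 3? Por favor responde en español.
Para resolver esto, necesitamos tomar 3 derivadas de nuestra ecuación de la posición x(t) = 2·t^4 - 3·t^3 + 3·t^2 - 5·t + 4. La derivada de la posición da la velocidad: v(t) = 8·t^3 - 9·t^2 + 6·t - 5. Tomando d/dt de v(t), encontramos a(t) = 24·t^2 - 18·t + 6. La derivada de la aceleración da la sacudida: j(t) = 48·t - 18. De la ecuación de la sacudida j(t) = 48·t - 18, sustituimos t = 3 para obtener j = 126.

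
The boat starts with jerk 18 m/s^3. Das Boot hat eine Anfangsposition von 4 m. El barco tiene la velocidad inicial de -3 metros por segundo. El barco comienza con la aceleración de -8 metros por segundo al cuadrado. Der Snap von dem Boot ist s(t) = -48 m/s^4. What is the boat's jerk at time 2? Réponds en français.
Nous devons intégrer notre équation du snap s(t) = -48 1 fois. En intégrant le snap et en utilisant la condition initiale j(0) = 18, nous obtenons j(t) = 18 - 48·t. Nous avons le jerk j(t) = 18 - 48·t. En substituant t = 2: j(2) = -78.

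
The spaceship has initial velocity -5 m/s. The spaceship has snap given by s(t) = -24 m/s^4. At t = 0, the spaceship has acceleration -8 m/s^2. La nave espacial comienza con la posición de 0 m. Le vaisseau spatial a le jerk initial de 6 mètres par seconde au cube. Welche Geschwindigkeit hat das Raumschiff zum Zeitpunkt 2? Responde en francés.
Nous devons trouver l'intégrale de notre équation du snap s(t) = -24 3 fois. En prenant ∫s(t)dt et en appliquant j(0) = 6, nous trouvons j(t) = 6 - 24·t. En intégrant le jerk et en utilisant la condition initiale a(0) = -8, nous obtenons a(t) = -12·t^2 + 6·t - 8. La primitive de l'accélération est la vitesse. En utilisant v(0) = -5, nous obtenons v(t) = -4·t^3 + 3·t^2 - 8·t - 5. De l'équation de la vitesse v(t) = -4·t^3 + 3·t^2 - 8·t - 5, nous substituons t = 2 pour obtenir v = -41.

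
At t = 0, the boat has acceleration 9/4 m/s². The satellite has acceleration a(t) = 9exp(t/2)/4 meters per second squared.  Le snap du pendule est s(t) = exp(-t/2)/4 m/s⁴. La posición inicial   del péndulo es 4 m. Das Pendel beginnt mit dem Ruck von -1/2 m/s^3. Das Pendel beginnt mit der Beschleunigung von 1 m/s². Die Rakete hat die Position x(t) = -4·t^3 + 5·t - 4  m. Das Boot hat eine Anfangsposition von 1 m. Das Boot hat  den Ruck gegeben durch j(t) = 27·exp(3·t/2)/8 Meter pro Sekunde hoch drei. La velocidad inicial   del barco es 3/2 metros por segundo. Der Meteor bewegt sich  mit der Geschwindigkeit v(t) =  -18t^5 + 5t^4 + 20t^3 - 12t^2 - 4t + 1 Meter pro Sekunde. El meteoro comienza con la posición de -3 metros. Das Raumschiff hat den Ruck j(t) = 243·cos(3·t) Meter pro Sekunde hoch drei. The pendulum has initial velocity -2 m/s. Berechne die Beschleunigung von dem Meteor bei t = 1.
Um dies zu lösen, müssen wir 1 Ableitung unserer Gleichung für die Geschwindigkeit v(t) = -18·t^5 + 5·t^4 + 20·t^3 - 12·t^2 - 4·t + 1 nehmen. Mit d/dt von v(t) finden wir a(t) = -90·t^4 + 20·t^3 + 60·t^2 - 24·t - 4. Aus der Gleichung für die Beschleunigung a(t) = -90·t^4 + 20·t^3 + 60·t^2 - 24·t - 4, setzen wir t = 1 ein und erhalten a = -38.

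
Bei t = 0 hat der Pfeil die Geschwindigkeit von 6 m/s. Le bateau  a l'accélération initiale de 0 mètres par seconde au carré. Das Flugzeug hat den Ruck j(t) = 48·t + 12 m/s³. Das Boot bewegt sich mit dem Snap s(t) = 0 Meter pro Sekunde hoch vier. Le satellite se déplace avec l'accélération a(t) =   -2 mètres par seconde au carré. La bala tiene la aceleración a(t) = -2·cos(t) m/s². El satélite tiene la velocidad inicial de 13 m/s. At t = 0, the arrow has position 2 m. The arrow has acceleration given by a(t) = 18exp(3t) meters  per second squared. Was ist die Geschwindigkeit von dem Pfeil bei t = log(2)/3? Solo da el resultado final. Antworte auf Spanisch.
v(log(2)/3) = 12.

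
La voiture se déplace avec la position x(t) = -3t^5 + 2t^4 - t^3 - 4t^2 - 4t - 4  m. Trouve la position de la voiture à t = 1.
En utilisant x(t) = -3·t^5 + 2·t^4 - t^3 - 4·t^2 - 4·t - 4 et en substituant t = 1, nous trouvons x = -14.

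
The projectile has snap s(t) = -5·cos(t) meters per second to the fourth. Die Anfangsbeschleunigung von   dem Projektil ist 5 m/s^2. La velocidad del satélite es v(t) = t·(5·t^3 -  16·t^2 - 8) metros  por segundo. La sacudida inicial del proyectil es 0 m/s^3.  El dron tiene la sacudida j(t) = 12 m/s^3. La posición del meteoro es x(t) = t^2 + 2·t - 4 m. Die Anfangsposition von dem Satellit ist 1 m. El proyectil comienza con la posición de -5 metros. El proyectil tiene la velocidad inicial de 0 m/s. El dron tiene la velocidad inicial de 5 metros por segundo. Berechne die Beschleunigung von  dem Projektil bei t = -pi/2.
Wir müssen die Stammfunktion unserer Gleichung für den Snap s(t) = -5·cos(t) 2-mal finden. Die Stammfunktion von dem Snap, mit j(0) = 0, ergibt den Ruck: j(t) = -5·sin(t). Das Integral von dem Ruck, mit a(0) = 5, ergibt die Beschleunigung: a(t) = 5·cos(t). Wir haben die Beschleunigung a(t) = 5·cos(t). Durch Einsetzen von t = -pi/2: a(-pi/2) = 0.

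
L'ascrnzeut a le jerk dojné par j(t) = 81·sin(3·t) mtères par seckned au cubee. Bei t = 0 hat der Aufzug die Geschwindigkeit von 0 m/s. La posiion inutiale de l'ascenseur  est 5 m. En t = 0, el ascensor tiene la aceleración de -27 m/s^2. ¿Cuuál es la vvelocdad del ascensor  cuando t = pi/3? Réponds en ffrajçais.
Pour résoudre ceci, nous devons prendre 2 primitives de notre équation du jerk j(t) = 81·sin(3·t). La primitive du jerk, avec a(0) = -27, donne l'accélération: a(t) = -27·cos(3·t). La primitive de l'accélération est la vitesse. En utilisant v(0) = 0, nous obtenons v(t) = -9·sin(3·t). Nous avons la vitesse v(t) = -9·sin(3·t). En substituant t = pi/3: v(pi/3) = 0.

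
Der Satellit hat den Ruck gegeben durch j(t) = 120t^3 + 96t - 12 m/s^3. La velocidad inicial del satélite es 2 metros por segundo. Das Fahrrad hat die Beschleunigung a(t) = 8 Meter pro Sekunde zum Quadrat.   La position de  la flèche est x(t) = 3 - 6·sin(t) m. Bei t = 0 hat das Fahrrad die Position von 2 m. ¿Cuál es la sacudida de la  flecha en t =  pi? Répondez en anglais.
To solve this, we need to take 3 derivatives of our position equation x(t) = 3 - 6·sin(t). The derivative of position gives velocity: v(t) = -6·cos(t). Taking d/dt of v(t), we find a(t) = 6·sin(t). Differentiating acceleration, we get jerk: j(t) = 6·cos(t). Using j(t) = 6·cos(t) and substituting t = pi, we find j = -6.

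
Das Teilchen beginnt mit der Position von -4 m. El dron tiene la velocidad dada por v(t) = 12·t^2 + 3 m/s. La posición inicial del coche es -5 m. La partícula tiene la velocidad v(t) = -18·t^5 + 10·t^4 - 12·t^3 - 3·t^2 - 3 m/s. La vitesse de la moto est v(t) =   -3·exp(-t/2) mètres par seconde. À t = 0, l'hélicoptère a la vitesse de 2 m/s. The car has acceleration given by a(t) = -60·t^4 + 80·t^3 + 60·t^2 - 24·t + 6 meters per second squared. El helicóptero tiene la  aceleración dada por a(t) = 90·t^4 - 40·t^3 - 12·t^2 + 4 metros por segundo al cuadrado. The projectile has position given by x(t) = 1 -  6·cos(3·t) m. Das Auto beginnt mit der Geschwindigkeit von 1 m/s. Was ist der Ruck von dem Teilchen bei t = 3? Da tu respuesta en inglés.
We must differentiate our velocity equation v(t) = -18·t^5 + 10·t^4 - 12·t^3 - 3·t^2 - 3 2 times. Differentiating velocity, we get acceleration: a(t) = -90·t^4 + 40·t^3 - 36·t^2 - 6·t. Taking d/dt of a(t), we find j(t) = -360·t^3 + 120·t^2 - 72·t - 6. Using j(t) = -360·t^3 + 120·t^2 - 72·t - 6 and substituting t = 3, we find j = -8862.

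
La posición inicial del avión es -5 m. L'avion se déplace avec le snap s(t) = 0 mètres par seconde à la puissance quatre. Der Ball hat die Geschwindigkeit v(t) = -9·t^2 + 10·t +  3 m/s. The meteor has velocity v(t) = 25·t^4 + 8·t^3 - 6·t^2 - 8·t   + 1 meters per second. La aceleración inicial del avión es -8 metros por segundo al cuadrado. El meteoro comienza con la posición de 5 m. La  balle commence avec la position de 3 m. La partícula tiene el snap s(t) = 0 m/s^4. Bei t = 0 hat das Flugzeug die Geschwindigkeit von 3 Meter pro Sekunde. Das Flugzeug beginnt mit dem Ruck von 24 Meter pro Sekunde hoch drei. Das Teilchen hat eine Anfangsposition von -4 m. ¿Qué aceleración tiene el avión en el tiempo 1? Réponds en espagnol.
Para resolver esto, necesitamos tomar 2 integrales de nuestra ecuación del snap s(t) = 0. La antiderivada del snap, con j(0) = 24, da la sacudida: j(t) = 24. La antiderivada de la sacudida, con a(0) = -8, da la aceleración: a(t) = 24·t - 8. Tenemos la aceleración a(t) = 24·t - 8. Sustituyendo t = 1: a(1) = 16.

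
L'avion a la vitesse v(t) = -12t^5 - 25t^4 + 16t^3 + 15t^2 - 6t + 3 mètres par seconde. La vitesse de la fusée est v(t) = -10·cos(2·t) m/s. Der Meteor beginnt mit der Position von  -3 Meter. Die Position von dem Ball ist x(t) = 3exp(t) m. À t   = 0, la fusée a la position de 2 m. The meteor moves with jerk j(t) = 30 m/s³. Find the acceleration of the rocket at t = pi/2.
To solve this, we need to take 1 derivative of our velocity equation v(t) = -10·cos(2·t). The derivative of velocity gives acceleration: a(t) = 20·sin(2·t). From the given acceleration equation a(t) = 20·sin(2·t), we substitute t = pi/2 to get a = 0.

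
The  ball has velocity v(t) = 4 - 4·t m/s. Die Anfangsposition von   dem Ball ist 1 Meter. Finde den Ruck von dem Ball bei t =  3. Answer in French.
Nous devons dériver notre équation de la vitesse v(t) = 4 - 4·t 2 fois. En prenant d/dt de v(t), nous trouvons a(t) = -4. En prenant d/dt de a(t), nous trouvons j(t) = 0. De l'équation du jerk j(t) = 0, nous substituons t = 3 pour obtenir j = 0.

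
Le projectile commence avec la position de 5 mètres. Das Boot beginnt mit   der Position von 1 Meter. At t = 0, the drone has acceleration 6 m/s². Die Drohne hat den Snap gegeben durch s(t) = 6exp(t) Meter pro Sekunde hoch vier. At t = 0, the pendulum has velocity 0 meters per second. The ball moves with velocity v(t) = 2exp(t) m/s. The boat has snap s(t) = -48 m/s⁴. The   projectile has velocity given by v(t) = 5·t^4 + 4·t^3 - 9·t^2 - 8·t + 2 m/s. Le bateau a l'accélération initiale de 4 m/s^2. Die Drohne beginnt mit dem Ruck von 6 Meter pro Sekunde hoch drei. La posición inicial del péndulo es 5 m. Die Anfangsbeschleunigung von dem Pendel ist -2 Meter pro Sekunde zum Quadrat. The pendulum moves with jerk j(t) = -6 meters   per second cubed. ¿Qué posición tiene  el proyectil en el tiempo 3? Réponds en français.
Nous devons trouver la primitive de notre équation de la vitesse v(t) = 5·t^4 + 4·t^3 - 9·t^2 - 8·t + 2 1 fois. La primitive de la vitesse, avec x(0) = 5, donne la position: x(t) = t^5 + t^4 - 3·t^3 - 4·t^2 + 2·t + 5. Nous avons la position x(t) = t^5 + t^4 - 3·t^3 - 4·t^2 + 2·t + 5. En substituant t = 3: x(3) = 218.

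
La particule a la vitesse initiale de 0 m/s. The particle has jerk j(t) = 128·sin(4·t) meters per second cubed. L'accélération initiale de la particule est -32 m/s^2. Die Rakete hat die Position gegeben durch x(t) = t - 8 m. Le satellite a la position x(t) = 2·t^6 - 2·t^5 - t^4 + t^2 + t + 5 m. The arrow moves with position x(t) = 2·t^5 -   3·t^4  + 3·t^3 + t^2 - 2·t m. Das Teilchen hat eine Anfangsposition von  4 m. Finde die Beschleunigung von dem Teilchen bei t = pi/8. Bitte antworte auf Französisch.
Nous devons trouver la primitive de notre équation du jerk j(t) = 128·sin(4·t) 1 fois. En intégrant le jerk et en utilisant la condition initiale a(0) = -32, nous obtenons a(t) = -32·cos(4·t). De l'équation de l'accélération a(t) = -32·cos(4·t), nous substituons t = pi/8 pour obtenir a = 0.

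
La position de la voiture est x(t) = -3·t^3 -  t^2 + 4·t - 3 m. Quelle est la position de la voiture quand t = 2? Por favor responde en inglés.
From the given position equation x(t) = -3·t^3 - t^2 + 4·t - 3, we substitute t = 2 to get x = -23.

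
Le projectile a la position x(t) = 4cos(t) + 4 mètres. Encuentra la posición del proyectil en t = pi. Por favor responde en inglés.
From the given position equation x(t) = 4·cos(t) + 4, we substitute t = pi to get x = 0.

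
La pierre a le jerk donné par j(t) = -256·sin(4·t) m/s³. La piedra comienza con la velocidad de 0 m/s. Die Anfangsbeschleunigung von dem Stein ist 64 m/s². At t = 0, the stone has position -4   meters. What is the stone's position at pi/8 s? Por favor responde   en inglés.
To solve this, we need to take 3 integrals of our jerk equation j(t) = -256·sin(4·t). Taking ∫j(t)dt and applying a(0) = 64, we find a(t) = 64·cos(4·t). The integral of acceleration, with v(0) = 0, gives velocity: v(t) = 16·sin(4·t). The integral of velocity is position. Using x(0) = -4, we get x(t) = -4·cos(4·t). We have position x(t) = -4·cos(4·t). Substituting t = pi/8: x(pi/8) = 0.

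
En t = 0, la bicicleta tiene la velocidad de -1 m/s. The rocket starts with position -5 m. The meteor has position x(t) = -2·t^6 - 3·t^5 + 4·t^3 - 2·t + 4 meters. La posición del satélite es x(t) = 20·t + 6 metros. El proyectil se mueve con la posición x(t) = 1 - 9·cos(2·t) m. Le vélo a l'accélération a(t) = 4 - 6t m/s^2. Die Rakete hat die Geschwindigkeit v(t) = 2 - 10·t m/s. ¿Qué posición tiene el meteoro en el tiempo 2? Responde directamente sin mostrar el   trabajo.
x(2) = -192.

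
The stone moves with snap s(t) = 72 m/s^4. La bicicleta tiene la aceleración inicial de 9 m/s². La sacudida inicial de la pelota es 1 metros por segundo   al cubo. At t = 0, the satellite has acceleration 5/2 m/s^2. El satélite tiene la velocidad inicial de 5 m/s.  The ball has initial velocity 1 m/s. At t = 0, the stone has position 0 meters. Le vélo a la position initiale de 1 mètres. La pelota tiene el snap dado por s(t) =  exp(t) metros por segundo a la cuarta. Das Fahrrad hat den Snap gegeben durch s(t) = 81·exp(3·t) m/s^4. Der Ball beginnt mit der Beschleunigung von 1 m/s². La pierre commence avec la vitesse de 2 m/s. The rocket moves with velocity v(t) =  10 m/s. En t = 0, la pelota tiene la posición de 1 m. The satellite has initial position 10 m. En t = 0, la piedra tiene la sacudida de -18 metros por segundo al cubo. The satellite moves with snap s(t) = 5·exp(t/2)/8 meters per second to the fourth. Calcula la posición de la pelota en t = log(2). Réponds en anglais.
Starting from snap s(t) = exp(t), we take 4 antiderivatives. The integral of snap is jerk. Using j(0) = 1, we get j(t) = exp(t). Taking ∫j(t)dt and applying a(0) = 1, we find a(t) = exp(t). The integral of acceleration is velocity. Using v(0) = 1, we get v(t) = exp(t). Taking ∫v(t)dt and applying x(0) = 1, we find x(t) = exp(t). We have position x(t) = exp(t). Substituting t = log(2): x(log(2)) = 2.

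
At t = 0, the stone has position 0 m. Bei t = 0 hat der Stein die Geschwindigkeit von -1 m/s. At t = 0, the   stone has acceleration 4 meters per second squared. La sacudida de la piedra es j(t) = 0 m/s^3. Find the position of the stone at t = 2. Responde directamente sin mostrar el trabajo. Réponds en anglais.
The answer is 6.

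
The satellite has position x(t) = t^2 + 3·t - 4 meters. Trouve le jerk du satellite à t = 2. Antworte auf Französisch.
Pour résoudre ceci, nous devons prendre 3 dérivées de notre équation de la position x(t) = t^2 + 3·t - 4. En prenant d/dt de x(t), nous trouvons v(t) = 2·t + 3. En prenant d/dt de v(t), nous trouvons a(t) = 2. En prenant d/dt de a(t), nous trouvons j(t) = 0. En utilisant j(t) = 0 et en substituant t = 2, nous trouvons j = 0.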